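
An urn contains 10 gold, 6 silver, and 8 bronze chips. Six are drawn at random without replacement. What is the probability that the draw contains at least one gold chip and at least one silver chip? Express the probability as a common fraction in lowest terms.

There are C(24,6) = 134596 possible draws.
By inclusion-exclusion on the complements, draws missing all gold or all silver: C(14,6) + C(18,6) − C(8,6) = 3003 + 18564 − 28 = 21539.
So draws with at least one of each: 134596 − 21539 = 113057, probability 113057/134596 = 16151/19228.

16151/19228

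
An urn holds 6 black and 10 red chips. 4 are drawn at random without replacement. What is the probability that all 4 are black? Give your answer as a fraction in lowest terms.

There are C(16,4) = 1820 possible selections.
Selections with all black: C(6,4) = 15.
Probability = 15/1820 = 3/364.

3/364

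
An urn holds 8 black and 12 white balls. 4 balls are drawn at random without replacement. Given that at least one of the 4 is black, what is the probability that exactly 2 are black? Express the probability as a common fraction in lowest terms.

308/725

Work in counts. Selections with at least one black: C(20,4) − C(12,4) = 4845 − 495 = 4350.
Of those, selections where exactly 2 are black: C(8,2)·C(12,2) = 28·66 = 1848.
Conditional probability = 1848/4350 = 308/725.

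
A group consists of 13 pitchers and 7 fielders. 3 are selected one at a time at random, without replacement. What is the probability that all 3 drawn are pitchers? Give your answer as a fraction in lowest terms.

143/570

Multiply the conditional probabilities at each draw: 13/20 · 12/19 · 11/18 = 1716/6840 = 143/570.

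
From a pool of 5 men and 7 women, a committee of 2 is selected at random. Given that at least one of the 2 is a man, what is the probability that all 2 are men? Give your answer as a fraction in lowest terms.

Work in counts. Selections with at least one man: C(12,2) − C(7,2) = 66 − 21 = 45.
Of those, selections where all 2 are men: C(5,2) = 10.
Conditional probability = 10/45 = 2/9.

2/9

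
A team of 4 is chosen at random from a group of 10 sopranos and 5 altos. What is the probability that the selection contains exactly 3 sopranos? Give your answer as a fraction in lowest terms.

The sample space is all 4-subsets of the 15: C(15,4) = 1365.
Selections with exactly 3 sopranos: choose 3 of the 10 sopranos and 1 of the 5 altos, C(10,3)·C(5,1) = 120·5 = 600.
Probability = 600/1365 = 40/91.

40/91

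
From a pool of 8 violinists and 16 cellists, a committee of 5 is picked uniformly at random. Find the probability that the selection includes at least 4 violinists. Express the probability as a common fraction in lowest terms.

7/253

Total selections: C(24,5) = 42504.
Favorable selections (at least 4 violinists): C(8,4)·C(16,1) + C(8,5)·C(16,0) = 1120 + 56 = 1176.
Probability = 1176/42504 = 7/253.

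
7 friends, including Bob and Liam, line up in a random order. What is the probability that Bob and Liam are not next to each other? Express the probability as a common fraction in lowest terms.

5/7

There are 7! = 5040 arrangements.
Arrangements with Bob and Liam adjacent: 2·6! = 1440.
So not adjacent: 5040 − 1440 = 3600, probability 3600/5040 = 5/7.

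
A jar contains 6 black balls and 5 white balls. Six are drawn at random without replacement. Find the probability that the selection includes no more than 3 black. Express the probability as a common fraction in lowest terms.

281/462

There are C(11,6) = 462 ways to choose the 6.
Favorable selections (no more than 3 black): C(6,1)·C(5,5) + C(6,2)·C(5,4) + C(6,3)·C(5,3) = 6 + 75 + 200 = 281.
Probability = 281/462.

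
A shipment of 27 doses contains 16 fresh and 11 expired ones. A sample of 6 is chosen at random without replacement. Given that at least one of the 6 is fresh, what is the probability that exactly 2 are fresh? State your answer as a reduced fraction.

Work in counts. Selections with at least one fresh: C(27,6) − C(11,6) = 296010 − 462 = 295548.
Of those, selections where exactly 2 are fresh: C(16,2)·C(11,4) = 120·330 = 39600.
Conditional probability = 39600/295548 = 300/2239.

300/2239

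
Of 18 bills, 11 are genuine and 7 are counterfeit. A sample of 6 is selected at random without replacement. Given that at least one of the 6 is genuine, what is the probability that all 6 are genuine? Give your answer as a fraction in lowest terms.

6/241

Work in counts. Selections with at least one genuine: C(18,6) − C(7,6) = 18564 − 7 = 18557.
Of those, selections where all 6 are genuine: C(11,6) = 462.
Conditional probability = 462/18557 = 6/241.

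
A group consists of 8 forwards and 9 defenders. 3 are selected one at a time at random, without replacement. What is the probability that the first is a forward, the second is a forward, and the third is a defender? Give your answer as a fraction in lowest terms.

Multiply the conditional probabilities at each draw: 8/17 · 7/16 · 9/15 = 504/4080 = 21/170.

21/170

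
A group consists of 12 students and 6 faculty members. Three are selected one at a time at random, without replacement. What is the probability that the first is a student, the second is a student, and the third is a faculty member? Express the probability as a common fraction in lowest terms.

Multiply the conditional probabilities at each draw: 12/18 · 11/17 · 6/16 = 792/4896 = 11/68.

11/68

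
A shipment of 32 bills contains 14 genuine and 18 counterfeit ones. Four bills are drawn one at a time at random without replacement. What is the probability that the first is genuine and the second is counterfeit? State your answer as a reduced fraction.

Multiply the conditional probabilities at each draw: 14/32 · 18/31 = 252/992 = 63/248.

63/248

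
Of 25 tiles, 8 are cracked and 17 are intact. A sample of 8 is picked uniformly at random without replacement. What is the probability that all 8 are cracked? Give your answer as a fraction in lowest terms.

1/1081575

There are C(25,8) = 1081575 possible selections.
Selections with all cracked: C(8,8) = 1.
Probability = 1/1081575.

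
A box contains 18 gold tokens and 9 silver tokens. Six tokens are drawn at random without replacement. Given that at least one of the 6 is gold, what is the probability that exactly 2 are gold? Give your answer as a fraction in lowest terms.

3213/49321

Work in counts. Selections with at least one gold: C(27,6) − C(9,6) = 296010 − 84 = 295926.
Of those, selections where exactly 2 are gold: C(18,2)·C(9,4) = 153·126 = 19278.
Conditional probability = 19278/295926 = 3213/49321.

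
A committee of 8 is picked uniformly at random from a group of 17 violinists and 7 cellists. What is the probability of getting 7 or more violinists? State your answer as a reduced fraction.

286/1311

Total selections: C(24,8) = 735471.
Favorable selections (7 or more violinists): C(17,7)·C(7,1) + C(17,8)·C(7,0) = 136136 + 24310 = 160446.
Probability = 160446/735471 = 286/1311.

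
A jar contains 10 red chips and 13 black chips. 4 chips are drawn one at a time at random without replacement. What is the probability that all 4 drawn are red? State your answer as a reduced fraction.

6/253

Multiply the conditional probabilities at each draw: 10/23 · 9/22 · 8/21 · 7/20 = 5040/212520 = 6/253.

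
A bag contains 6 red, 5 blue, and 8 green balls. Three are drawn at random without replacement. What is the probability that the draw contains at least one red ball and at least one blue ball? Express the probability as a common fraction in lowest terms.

There are C(19,3) = 969 possible draws.
By inclusion-exclusion on the complements, draws missing all red or all blue: C(13,3) + C(14,3) − C(8,3) = 286 + 364 − 56 = 594.
So draws with at least one of each: 969 − 594 = 375, probability 375/969 = 125/323.

125/323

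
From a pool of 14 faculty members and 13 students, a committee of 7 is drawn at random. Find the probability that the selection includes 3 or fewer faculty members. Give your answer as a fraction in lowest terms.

2819/6210

Total selections: C(27,7) = 888030.
Favorable selections (3 or fewer faculty members): C(14,0)·C(13,7) + C(14,1)·C(13,6) + C(14,2)·C(13,5) + C(14,3)·C(13,4) = 1716 + 24024 + 117117 + 260260 = 403117.
Probability = 403117/888030 = 2819/6210.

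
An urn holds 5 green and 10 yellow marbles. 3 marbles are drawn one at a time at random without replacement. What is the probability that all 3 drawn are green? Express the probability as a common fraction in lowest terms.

2/91

Multiply the conditional probabilities at each draw: 5/15 · 4/14 · 3/13 = 60/2730 = 2/91.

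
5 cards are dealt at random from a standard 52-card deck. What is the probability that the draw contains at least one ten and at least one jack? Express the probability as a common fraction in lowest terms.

6509/64974

There are C(52,5) = 2598960 possible draws.
By inclusion-exclusion on the complements, draws missing all tens or all jacks: C(48,5) + C(48,5) − C(44,5) = 1712304 + 1712304 − 1086008 = 2338600.
So draws with at least one of each: 2598960 − 2338600 = 260360, probability 260360/2598960 = 6509/64974.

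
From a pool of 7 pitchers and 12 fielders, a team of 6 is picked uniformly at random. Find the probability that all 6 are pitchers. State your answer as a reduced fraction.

1/3876

There are C(19,6) = 27132 possible selections.
Selections with all pitchers: C(7,6) = 7.
Probability = 7/27132 = 1/3876.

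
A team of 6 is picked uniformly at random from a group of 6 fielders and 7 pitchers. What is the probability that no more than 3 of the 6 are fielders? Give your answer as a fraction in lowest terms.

Total selections: C(13,6) = 1716.
Count the complement (more than 3 fielders): C(6,4)·C(7,2) + C(6,5)·C(7,1) + C(6,6)·C(7,0) = 315 + 42 + 1 = 358.
Probability = 1 − 358/1716 = 1358/1716 = 679/858.

679/858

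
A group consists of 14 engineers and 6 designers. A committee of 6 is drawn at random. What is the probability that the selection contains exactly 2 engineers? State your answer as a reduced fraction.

91/2584

There are C(20,6) = 38760 ways to choose 6 from 20.
Selections with exactly 2 engineers: choose 2 of the 14 engineers and 4 of the 6 designers, C(14,2)·C(6,4) = 91·15 = 1365.
Probability = 1365/38760 = 91/2584.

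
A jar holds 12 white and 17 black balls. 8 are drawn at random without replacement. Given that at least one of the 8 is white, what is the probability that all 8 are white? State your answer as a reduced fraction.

Work in counts. Selections with at least one white: C(29,8) − C(17,8) = 4292145 − 24310 = 4267835.
Of those, selections where all 8 are white: C(12,8) = 495.
Conditional probability = 495/4267835 = 9/77597.

9/77597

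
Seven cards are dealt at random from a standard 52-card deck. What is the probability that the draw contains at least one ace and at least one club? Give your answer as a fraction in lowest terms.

There are C(52,7) = 133784560 possible draws.
By inclusion-exclusion on the complements, draws missing all aces or all clubs: C(48,7) + C(39,7) − C(36,7) = 73629072 + 15380937 − 8347680 = 80662329.
So draws with at least one of each: 133784560 − 80662329 = 53122231, probability 53122231/133784560.

53122231/133784560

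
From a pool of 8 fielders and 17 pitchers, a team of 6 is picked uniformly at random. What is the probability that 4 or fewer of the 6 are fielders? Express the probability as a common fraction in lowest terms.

1258/1265

Total selections: C(25,6) = 177100.
Count the complement (more than 4 fielders): C(8,5)·C(17,1) + C(8,6)·C(17,0) = 952 + 28 = 980.
Probability = 1 − 980/177100 = 176120/177100 = 1258/1265.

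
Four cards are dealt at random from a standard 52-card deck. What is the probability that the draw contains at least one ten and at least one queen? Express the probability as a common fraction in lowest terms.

1332/20825

There are C(52,4) = 270725 possible draws.
By inclusion-exclusion on the complements, draws missing all tens or all queens: C(48,4) + C(48,4) − C(44,4) = 194580 + 194580 − 135751 = 253409.
So draws with at least one of each: 270725 − 253409 = 17316, probability 17316/270725 = 1332/20825.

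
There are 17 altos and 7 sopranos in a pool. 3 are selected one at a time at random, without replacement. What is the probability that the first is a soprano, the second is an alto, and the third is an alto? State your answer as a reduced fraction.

Multiply the conditional probabilities at each draw: 7/24 · 17/23 · 16/22 = 1904/12144 = 119/759.

119/759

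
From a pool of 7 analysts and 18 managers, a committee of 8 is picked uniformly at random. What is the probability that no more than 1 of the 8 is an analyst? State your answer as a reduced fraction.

Total selections: C(25,8) = 1081575.
Favorable selections (no more than 1 analyst): C(7,0)·C(18,8) + C(7,1)·C(18,7) = 43758 + 222768 = 266526.
Probability = 266526/1081575 = 29614/120175.

29614/120175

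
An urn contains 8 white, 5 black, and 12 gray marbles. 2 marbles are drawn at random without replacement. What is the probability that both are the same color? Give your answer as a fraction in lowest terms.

There are C(25,2) = 300 ways to draw 2 marbles.
All same color: C(8,2) + C(5,2) + C(12,2) = 28 + 10 + 66 = 104.
Probability = 104/300 = 26/75.

26/75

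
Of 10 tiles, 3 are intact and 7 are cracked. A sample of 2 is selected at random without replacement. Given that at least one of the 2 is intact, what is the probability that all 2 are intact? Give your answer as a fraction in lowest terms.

1/8

Work in counts. Selections with at least one intact: C(10,2) − C(7,2) = 45 − 21 = 24.
Of those, selections where all 2 are intact: C(3,2) = 3.
Conditional probability = 3/24 = 1/8.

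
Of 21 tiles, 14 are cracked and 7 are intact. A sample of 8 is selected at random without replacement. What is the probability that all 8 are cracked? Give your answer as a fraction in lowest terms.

143/9690

There are C(21,8) = 203490 possible selections.
Selections with all cracked: C(14,8) = 3003.
Probability = 3003/203490 = 143/9690.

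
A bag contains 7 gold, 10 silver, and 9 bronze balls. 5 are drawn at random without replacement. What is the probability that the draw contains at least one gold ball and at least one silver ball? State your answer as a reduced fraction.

There are C(26,5) = 65780 possible draws.
By inclusion-exclusion on the complements, draws missing all gold or all silver: C(19,5) + C(16,5) − C(9,5) = 11628 + 4368 − 126 = 15870.
So draws with at least one of each: 65780 − 15870 = 49910, probability 49910/65780 = 217/286.

217/286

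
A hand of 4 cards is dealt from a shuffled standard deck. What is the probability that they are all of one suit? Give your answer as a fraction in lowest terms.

44/4165

There are C(52,4) = 270725 possible 4-card hands.
Hands of one suit: 4 suits × C(13,4) = 4·715 = 2860.
Probability = 2860/270725 = 44/4165.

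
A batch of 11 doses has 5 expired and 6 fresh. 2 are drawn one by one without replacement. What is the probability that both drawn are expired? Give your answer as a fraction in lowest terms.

2/11

Multiply the conditional probabilities at each draw: 5/11 · 4/10 = 20/110 = 2/11.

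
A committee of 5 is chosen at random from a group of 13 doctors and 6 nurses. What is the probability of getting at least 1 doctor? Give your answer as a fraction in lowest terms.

1937/1938

There are C(19,5) = 11628 ways to choose the 5.
Favorable selections (at least 1 doctor): C(13,1)·C(6,4) + C(13,2)·C(6,3) + C(13,3)·C(6,2) + C(13,4)·C(6,1) + C(13,5)·C(6,0) = 195 + 1560 + 4290 + 4290 + 1287 = 11622.
Probability = 11622/11628 = 1937/1938.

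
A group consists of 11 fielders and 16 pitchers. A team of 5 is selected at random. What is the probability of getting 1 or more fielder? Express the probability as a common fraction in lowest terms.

979/1035

There are C(27,5) = 80730 ways to choose the 5.
The complement is all 5 are pitchers: C(16,5) = 4368.
Probability = 1 − 4368/80730 = 76362/80730 = 979/1035.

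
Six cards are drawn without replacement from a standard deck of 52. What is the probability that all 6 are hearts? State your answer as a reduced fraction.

33/391510

There are C(52,6) = 20358520 possible 6-card hands.
Hands that are all hearts: C(13,6) = 1716.
Probability = 1716/20358520 = 33/391510.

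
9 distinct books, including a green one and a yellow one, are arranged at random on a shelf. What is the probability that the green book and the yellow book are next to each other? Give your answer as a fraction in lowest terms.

There are 9! = 362880 arrangements.
Treat the green book and the yellow book as a block: 8! arrangements of the blocks × 2 orders within the block = 2·40320 = 80640.
Probability = 80640/362880 = 2/9.

2/9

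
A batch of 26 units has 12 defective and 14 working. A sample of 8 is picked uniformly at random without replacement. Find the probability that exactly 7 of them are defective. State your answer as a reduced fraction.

There are C(26,8) = 1562275 ways to choose 8 from 26.
Selections with exactly 7 defective: choose 7 of the 12 defective and 1 of the 14 working, C(12,7)·C(14,1) = 792·14 = 11088.
Probability = 11088/1562275 = 1008/142025.

1008/142025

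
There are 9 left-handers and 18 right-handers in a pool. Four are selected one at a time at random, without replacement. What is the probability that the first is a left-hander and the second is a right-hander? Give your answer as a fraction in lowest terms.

Multiply the conditional probabilities at each draw: 9/27 · 18/26 = 162/702 = 3/13.

3/13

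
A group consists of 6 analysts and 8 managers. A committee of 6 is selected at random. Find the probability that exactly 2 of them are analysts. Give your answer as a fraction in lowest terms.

50/143

Total number of selections: C(14,6) = 3003.
Selections with exactly 2 analysts: choose 2 of the 6 analysts and 4 of the 8 managers, C(6,2)·C(8,4) = 15·70 = 1050.
Probability = 1050/3003 = 50/143.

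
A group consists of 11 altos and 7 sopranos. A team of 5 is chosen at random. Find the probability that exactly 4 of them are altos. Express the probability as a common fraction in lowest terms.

Total number of selections: C(18,5) = 8568.
Selections with exactly 4 altos: choose 4 of the 11 altos and 1 of the 7 sopranos, C(11,4)·C(7,1) = 330·7 = 2310.
Probability = 2310/8568 = 55/204.

55/204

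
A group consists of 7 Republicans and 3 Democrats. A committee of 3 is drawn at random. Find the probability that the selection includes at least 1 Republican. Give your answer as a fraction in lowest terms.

119/120

There are C(10,3) = 120 ways to choose the 3.
Favorable selections (at least 1 Republican): C(7,1)·C(3,2) + C(7,2)·C(3,1) + C(7,3)·C(3,0) = 21 + 63 + 35 = 119.
Probability = 119/120.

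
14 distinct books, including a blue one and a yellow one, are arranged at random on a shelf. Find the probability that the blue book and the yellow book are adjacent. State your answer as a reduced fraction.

1/7

There are 14! = 87178291200 arrangements.
Treat the blue book and the yellow book as a block: 13! arrangements of the blocks × 2 orders within the block = 2·6227020800 = 12454041600.
Probability = 12454041600/87178291200 = 1/7.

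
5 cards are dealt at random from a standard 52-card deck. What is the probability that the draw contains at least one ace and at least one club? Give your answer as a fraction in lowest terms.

229297/866320

There are C(52,5) = 2598960 possible draws.
By inclusion-exclusion on the complements, draws missing all aces or all clubs: C(48,5) + C(39,5) − C(36,5) = 1712304 + 575757 − 376992 = 1911069.
So draws with at least one of each: 2598960 − 1911069 = 687891, probability 687891/2598960 = 229297/866320.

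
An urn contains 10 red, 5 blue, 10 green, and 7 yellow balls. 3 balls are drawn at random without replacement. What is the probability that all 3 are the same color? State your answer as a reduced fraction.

There are C(32,3) = 4960 ways to draw 3 balls.
All same color: C(10,3) + C(5,3) + C(10,3) + C(7,3) = 120 + 10 + 120 + 35 = 285.
Probability = 285/4960 = 57/992.

57/992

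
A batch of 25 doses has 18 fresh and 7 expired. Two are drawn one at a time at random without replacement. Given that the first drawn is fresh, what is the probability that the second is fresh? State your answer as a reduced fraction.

17/24

After removing one fresh, 24 remain: 17 fresh and 7 expired.
So the probability the next is fresh is 17/24.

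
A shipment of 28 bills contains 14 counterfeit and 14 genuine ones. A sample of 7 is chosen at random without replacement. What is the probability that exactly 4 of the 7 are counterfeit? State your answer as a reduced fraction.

Total number of selections: C(28,7) = 1184040.
Selections with exactly 4 counterfeit: choose 4 of the 14 counterfeit and 3 of the 14 genuine, C(14,4)·C(14,3) = 1001·364 = 364364.
Probability = 364364/1184040 = 637/2070.

637/2070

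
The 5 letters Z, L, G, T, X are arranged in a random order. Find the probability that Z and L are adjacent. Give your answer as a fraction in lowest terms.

There are 5! = 120 arrangements.
Treat Z and L as a block: 4! arrangements of the blocks × 2 orders within the block = 2·24 = 48.
Probability = 48/120 = 2/5.

2/5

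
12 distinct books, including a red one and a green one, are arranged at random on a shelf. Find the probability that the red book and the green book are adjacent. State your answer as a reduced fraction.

1/6

There are 12! = 479001600 arrangements.
Treat the red book and the green book as a block: 11! arrangements of the blocks × 2 orders within the block = 2·39916800 = 79833600.
Probability = 79833600/479001600 = 1/6.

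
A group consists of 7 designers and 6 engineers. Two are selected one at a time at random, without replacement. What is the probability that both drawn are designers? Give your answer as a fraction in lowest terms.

Multiply the conditional probabilities at each draw: 7/13 · 6/12 = 42/156 = 7/26.

7/26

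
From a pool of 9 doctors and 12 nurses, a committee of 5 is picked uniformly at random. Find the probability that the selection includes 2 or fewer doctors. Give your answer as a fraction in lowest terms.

There are C(21,5) = 20349 ways to choose the 5.
Favorable selections (2 or fewer doctors): C(9,0)·C(12,5) + C(9,1)·C(12,4) + C(9,2)·C(12,3) = 792 + 4455 + 7920 = 13167.
Probability = 13167/20349 = 11/17.

11/17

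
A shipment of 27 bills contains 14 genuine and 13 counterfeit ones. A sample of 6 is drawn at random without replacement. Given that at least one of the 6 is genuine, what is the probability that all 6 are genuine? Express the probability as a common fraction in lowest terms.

1/98

Work in counts. Selections with at least one genuine: C(27,6) − C(13,6) = 296010 − 1716 = 294294.
Of those, selections where all 6 are genuine: C(14,6) = 3003.
Conditional probability = 3003/294294 = 1/98.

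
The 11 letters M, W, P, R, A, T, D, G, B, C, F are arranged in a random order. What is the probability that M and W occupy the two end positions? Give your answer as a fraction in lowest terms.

There are 11! = 39916800 arrangements.
Place M and W at the ends in 2 ways, arrange the remaining 9 in 9! = 362880 ways: 2·362880 = 725760.
Probability = 725760/39916800 = 1/55.

1/55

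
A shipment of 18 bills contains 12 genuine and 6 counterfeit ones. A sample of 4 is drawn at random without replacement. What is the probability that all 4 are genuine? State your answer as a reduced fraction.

11/68

There are C(18,4) = 3060 possible selections.
Selections with all genuine: C(12,4) = 495.
Probability = 495/3060 = 11/68.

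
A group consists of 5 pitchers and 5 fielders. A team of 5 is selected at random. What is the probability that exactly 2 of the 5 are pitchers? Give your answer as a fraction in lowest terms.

25/63

There are C(10,5) = 252 ways to choose 5 from 10.
Selections with exactly 2 pitchers: choose 2 of the 5 pitchers and 3 of the 5 fielders, C(5,2)·C(5,3) = 10·10 = 100.
Probability = 100/252 = 25/63.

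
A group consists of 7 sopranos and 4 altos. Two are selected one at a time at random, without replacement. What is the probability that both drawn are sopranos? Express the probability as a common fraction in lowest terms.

21/55

Multiply the conditional probabilities at each draw: 7/11 · 6/10 = 42/110 = 21/55.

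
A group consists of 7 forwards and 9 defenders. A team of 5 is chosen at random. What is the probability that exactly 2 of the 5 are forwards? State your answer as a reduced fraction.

There are C(16,5) = 4368 ways to choose 5 from 16.
Selections with exactly 2 forwards: choose 2 of the 7 forwards and 3 of the 9 defenders, C(7,2)·C(9,3) = 21·84 = 1764.
Probability = 1764/4368 = 21/52.

21/52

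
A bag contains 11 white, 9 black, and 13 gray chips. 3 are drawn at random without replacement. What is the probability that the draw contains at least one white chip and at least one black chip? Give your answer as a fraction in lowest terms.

99/248

There are C(33,3) = 5456 possible draws.
By inclusion-exclusion on the complements, draws missing all white or all black: C(22,3) + C(24,3) − C(13,3) = 1540 + 2024 − 286 = 3278.
So draws with at least one of each: 5456 − 3278 = 2178, probability 2178/5456 = 99/248.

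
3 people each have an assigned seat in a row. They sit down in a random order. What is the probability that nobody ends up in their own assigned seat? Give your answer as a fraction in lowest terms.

1/3

There are 3! = 6 seatings.
By inclusion-exclusion, seatings with no fixed points: C(3,0)·3! − C(3,1)·2! + C(3,2)·1! − C(3,3)·0! = 2.
Probability = 2/6 = 1/3.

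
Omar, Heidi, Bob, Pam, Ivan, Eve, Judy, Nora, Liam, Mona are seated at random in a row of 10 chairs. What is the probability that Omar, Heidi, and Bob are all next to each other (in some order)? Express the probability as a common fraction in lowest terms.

There are 10! = 3628800 arrangements.
Treat the three as one block: 8! placements × 3! orders within the block = 40320·6 = 241920.
Probability = 241920/3628800 = 1/15.

1/15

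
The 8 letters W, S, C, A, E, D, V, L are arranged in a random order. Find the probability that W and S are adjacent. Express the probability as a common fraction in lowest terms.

1/4

There are 8! = 40320 arrangements.
Treat W and S as a block: 7! arrangements of the blocks × 2 orders within the block = 2·5040 = 10080.
Probability = 10080/40320 = 1/4.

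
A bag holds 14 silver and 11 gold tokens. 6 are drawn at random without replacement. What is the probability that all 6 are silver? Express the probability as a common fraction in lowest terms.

There are C(25,6) = 177100 possible selections.
Selections with all silver: C(14,6) = 3003.
Probability = 3003/177100 = 39/2300.

39/2300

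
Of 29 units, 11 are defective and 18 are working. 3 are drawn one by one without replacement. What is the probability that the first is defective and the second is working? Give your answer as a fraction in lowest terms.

Multiply the conditional probabilities at each draw: 11/29 · 18/28 = 198/812 = 99/406.

99/406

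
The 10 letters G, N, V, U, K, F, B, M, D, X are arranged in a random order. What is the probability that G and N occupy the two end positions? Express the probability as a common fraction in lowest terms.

1/45

There are 10! = 3628800 arrangements.
Place G and N at the ends in 2 ways, arrange the remaining 8 in 8! = 40320 ways: 2·40320 = 80640.
Probability = 80640/3628800 = 1/45.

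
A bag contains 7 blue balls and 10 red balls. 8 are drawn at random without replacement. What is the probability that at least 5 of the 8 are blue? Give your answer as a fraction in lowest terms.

Total selections: C(17,8) = 24310.
Favorable selections (at least 5 blue): C(7,5)·C(10,3) + C(7,6)·C(10,2) + C(7,7)·C(10,1) = 2520 + 315 + 10 = 2845.
Probability = 2845/24310 = 569/4862.

569/4862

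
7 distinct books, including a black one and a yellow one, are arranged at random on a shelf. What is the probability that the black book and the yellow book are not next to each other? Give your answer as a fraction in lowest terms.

There are 7! = 5040 arrangements.
Arrangements with the black book and the yellow book adjacent: 2·6! = 1440.
So not adjacent: 5040 − 1440 = 3600, probability 3600/5040 = 5/7.

5/7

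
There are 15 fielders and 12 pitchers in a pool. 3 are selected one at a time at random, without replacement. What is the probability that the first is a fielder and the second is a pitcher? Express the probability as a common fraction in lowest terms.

10/39

Multiply the conditional probabilities at each draw: 15/27 · 12/26 = 180/702 = 10/39.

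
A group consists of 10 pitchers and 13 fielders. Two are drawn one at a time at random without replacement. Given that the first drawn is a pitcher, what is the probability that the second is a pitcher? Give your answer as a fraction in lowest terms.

After removing one pitcher, 22 remain: 9 pitchers and 13 fielders.
So the probability the next is a pitcher is 9/22.

9/22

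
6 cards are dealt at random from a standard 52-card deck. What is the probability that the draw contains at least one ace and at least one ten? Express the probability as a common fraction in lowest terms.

There are C(52,6) = 20358520 possible draws.
By inclusion-exclusion on the complements, draws missing all aces or all tens: C(48,6) + C(48,6) − C(44,6) = 12271512 + 12271512 − 7059052 = 17483972.
So draws with at least one of each: 20358520 − 17483972 = 2874548, probability 2874548/20358520 = 718637/5089630.

718637/5089630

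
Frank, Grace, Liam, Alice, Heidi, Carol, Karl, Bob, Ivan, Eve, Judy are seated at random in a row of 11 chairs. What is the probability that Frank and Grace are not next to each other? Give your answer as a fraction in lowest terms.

There are 11! = 39916800 arrangements.
Arrangements with Frank and Grace adjacent: 2·10! = 7257600.
So not adjacent: 39916800 − 7257600 = 32659200, probability 32659200/39916800 = 9/11.

9/11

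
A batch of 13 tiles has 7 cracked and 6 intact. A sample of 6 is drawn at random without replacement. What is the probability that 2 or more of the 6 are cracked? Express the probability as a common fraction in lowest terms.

Total selections: C(13,6) = 1716.
Count the complement (fewer than 2 cracked): C(7,0)·C(6,6) + C(7,1)·C(6,5) = 1 + 42 = 43.
Probability = 1 − 43/1716 = 1673/1716.

1673/1716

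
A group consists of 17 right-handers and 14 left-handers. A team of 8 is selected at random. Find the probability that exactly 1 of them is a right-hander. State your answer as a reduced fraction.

Total number of selections: C(31,8) = 7888725.
Selections with exactly 1 right-hander: choose 1 of the 17 right-handers and 7 of the 14 left-handers, C(17,1)·C(14,7) = 17·3432 = 58344.
Probability = 58344/7888725 = 1496/202275.

1496/202275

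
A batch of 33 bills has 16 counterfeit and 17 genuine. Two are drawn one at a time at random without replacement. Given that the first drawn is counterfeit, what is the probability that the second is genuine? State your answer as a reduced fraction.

17/32

After removing one counterfeit, 32 remain: 15 counterfeit and 17 genuine.
So the probability the next is genuine is 17/32.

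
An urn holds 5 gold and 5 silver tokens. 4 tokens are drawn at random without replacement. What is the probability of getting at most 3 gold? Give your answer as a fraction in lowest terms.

There are C(10,4) = 210 ways to choose the 4.
The complement is exactly 4 gold: C(5,4)·C(5,0) = 5.
Probability = 1 − 5/210 = 205/210 = 41/42.

41/42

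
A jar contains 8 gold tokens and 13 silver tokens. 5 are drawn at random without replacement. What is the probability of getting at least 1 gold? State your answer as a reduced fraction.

There are C(21,5) = 20349 ways to choose the 5.
The complement is all 5 are silver: C(13,5) = 1287.
Probability = 1 − 1287/20349 = 19062/20349 = 2118/2261.

2118/2261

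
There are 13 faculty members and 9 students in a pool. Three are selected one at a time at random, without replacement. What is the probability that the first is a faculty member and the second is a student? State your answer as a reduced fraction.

Multiply the conditional probabilities at each draw: 13/22 · 9/21 = 117/462 = 39/154.

39/154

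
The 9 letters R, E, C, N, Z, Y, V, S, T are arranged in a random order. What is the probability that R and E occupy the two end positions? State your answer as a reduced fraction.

There are 9! = 362880 arrangements.
Place R and E at the ends in 2 ways, arrange the remaining 7 in 7! = 5040 ways: 2·5040 = 10080.
Probability = 10080/362880 = 1/36.

1/36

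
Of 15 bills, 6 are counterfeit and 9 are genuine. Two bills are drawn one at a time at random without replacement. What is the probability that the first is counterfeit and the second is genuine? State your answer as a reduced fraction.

9/35

Multiply the conditional probabilities at each draw: 6/15 · 9/14 = 54/210 = 9/35.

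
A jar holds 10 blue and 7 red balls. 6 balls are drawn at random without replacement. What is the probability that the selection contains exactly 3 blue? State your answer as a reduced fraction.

75/221

There are C(17,6) = 12376 ways to choose 6 from 17.
Selections with exactly 3 blue: choose 3 of the 10 blue and 3 of the 7 red, C(10,3)·C(7,3) = 120·35 = 4200.
Probability = 4200/12376 = 75/221.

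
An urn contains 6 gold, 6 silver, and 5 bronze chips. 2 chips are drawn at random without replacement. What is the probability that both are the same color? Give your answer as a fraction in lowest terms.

5/17

There are C(17,2) = 136 ways to draw 2 chips.
All same color: C(6,2) + C(6,2) + C(5,2) = 15 + 15 + 10 = 40.
Probability = 40/136 = 5/17.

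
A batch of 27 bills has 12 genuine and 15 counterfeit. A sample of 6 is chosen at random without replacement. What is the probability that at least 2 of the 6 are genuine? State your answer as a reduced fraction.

1783/2070

Total selections: C(27,6) = 296010.
Count the complement (fewer than 2 genuine): C(12,0)·C(15,6) + C(12,1)·C(15,5) = 5005 + 36036 = 41041.
Probability = 1 − 41041/296010 = 254969/296010 = 1783/2070.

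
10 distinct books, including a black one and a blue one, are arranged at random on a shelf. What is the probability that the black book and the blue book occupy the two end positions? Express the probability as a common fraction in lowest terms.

1/45

There are 10! = 3628800 arrangements.
Place the black book and the blue book at the ends in 2 ways, arrange the remaining 8 in 8! = 40320 ways: 2·40320 = 80640.
Probability = 80640/3628800 = 1/45.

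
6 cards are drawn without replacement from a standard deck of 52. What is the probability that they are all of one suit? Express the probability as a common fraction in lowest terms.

There are C(52,6) = 20358520 possible 6-card hands.
Hands of one suit: 4 suits × C(13,6) = 4·1716 = 6864.
Probability = 6864/20358520 = 66/195755.

66/195755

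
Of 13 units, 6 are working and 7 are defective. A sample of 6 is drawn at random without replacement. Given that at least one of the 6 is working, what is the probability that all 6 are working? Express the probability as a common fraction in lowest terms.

1/1709

Work in counts. Selections with at least one working: C(13,6) − C(7,6) = 1716 − 7 = 1709.
Of those, selections where all 6 are working: C(6,6) = 1.
Conditional probability = 1/1709.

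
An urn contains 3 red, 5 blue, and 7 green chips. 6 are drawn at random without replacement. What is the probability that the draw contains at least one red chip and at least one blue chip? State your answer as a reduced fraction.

554/715

There are C(15,6) = 5005 possible draws.
By inclusion-exclusion on the complements, draws missing all red or all blue: C(12,6) + C(10,6) − C(7,6) = 924 + 210 − 7 = 1127.
So draws with at least one of each: 5005 − 1127 = 3878, probability 3878/5005 = 554/715.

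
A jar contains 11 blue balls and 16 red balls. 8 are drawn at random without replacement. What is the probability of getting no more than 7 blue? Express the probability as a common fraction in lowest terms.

13454/13455

Total selections: C(27,8) = 2220075.
The complement is exactly 8 blue: C(11,8)·C(16,0) = 165.
Probability = 1 − 165/2220075 = 2219910/2220075 = 13454/13455.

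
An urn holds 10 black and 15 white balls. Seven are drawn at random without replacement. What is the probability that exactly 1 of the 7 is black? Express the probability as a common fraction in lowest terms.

91/874

There are C(25,7) = 480700 ways to choose 7 from 25.
Selections with exactly 1 black: choose 1 of the 10 black and 6 of the 15 white, C(10,1)·C(15,6) = 10·5005 = 50050.
Probability = 50050/480700 = 91/874.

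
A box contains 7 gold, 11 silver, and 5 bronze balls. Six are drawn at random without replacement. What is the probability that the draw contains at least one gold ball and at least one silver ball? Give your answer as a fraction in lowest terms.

There are C(23,6) = 100947 possible draws.
By inclusion-exclusion on the complements, draws missing all gold or all silver: C(16,6) + C(12,6) − C(5,6) = 8008 + 924 − 0 = 8932.
So draws with at least one of each: 100947 − 8932 = 92015, probability 92015/100947 = 1195/1311.

1195/1311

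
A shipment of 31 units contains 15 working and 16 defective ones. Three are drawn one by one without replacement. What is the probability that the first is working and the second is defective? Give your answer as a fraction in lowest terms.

Multiply the conditional probabilities at each draw: 15/31 · 16/30 = 240/930 = 8/31.

8/31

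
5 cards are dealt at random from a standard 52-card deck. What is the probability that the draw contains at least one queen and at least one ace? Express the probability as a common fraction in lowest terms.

There are C(52,5) = 2598960 possible draws.
By inclusion-exclusion on the complements, draws missing all queens or all aces: C(48,5) + C(48,5) − C(44,5) = 1712304 + 1712304 − 1086008 = 2338600.
So draws with at least one of each: 2598960 − 2338600 = 260360, probability 260360/2598960 = 6509/64974.

6509/64974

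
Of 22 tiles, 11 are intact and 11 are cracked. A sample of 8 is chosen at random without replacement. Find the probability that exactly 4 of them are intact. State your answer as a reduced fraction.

The sample space is all 8-subsets of the 22: C(22,8) = 319770.
Selections with exactly 4 intact: choose 4 of the 11 intact and 4 of the 11 cracked, C(11,4)·C(11,4) = 330·330 = 108900.
Probability = 108900/319770 = 110/323.

110/323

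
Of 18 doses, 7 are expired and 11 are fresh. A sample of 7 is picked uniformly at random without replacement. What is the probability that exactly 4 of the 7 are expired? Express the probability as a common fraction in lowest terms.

The sample space is all 7-subsets of the 18: C(18,7) = 31824.
Selections with exactly 4 expired: choose 4 of the 7 expired and 3 of the 11 fresh, C(7,4)·C(11,3) = 35·165 = 5775.
Probability = 5775/31824 = 1925/10608.

1925/10608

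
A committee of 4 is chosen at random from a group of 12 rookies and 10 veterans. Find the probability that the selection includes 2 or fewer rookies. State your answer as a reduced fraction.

12/19

There are C(22,4) = 7315 ways to choose the 4.
Count the complement (more than 2 rookies): C(12,3)·C(10,1) + C(12,4)·C(10,0) = 2200 + 495 = 2695.
Probability = 1 − 2695/7315 = 4620/7315 = 12/19.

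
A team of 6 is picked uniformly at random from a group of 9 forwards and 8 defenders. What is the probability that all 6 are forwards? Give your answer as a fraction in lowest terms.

3/442

There are C(17,6) = 12376 possible selections.
Selections with all forwards: C(9,6) = 84.
Probability = 84/12376 = 3/442.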